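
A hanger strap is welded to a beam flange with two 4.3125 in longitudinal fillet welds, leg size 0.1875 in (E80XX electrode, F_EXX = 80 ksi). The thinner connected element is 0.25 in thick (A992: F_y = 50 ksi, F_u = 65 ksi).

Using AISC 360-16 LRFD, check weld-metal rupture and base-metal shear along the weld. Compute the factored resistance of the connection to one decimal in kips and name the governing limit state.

Weld metal: throat = 0.707×0.1875 = 0.13256 in, L = 2×4.3125 = 8.625 in. φR_n = 0.75 × 0.6 × 80 × 0.13256 × 8.625 = 41.2 kips.
Base metal shear (0.25 in plate): yield φR_n = 1.0×0.6×50×0.25×8.625 = 64.7 kips; rupture φR_n = 0.75×0.6×65×0.25×8.625 = 63.1 kips; take 63.1 kips (rupture).
Governing: min(41.2, 63.1) = 41.2 kips → weld metal.

41.2 kips (weld metal governs)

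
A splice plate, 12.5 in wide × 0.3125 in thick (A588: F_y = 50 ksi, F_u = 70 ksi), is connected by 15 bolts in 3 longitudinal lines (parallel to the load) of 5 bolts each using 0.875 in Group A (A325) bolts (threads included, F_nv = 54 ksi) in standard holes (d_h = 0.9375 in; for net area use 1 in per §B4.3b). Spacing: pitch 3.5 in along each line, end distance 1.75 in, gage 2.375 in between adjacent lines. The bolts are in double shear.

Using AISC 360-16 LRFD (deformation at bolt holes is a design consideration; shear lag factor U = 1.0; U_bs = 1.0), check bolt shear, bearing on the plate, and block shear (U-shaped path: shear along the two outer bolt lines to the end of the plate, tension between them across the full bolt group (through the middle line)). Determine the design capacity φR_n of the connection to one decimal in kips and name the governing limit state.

Bolt shear: A_b = π(0.875)²/4 = 0.60132 in². φR_n = 0.75 × 54 × 0.60132 × 15 × 2 = 730.6 kips.
Bearing (0.3125 in plate, F_u = 70 ksi): end bolts L_c = 1.75 − 0.9375/2 = 1.28125, R_n = min(1.2×1.28125×0.3125×70, 2.4×0.875×0.3125×70) = 33.633 kips/bolt; interior L_c = 3.5 − 0.9375 = 2.5625, R_n = 45.938 kips/bolt. φR_n = 0.75 × (3×33.633 + 12×45.938) = 489.1 kips.
Block shear: shear path 2×[1.75+4×3.5] = 2×15.75 in, A_gv = 9.8438, A_nv = 2×(15.75 − 4.5×1)×0.3125 = 7.0313 in²; tension across gage: (4.75 − 2×1)×0.3125 = 0.85938 in². R_n = min(0.6×70×7.0313, 0.6×50×9.8438) + 1.0×70×0.85938 = min(295.31, 295.31) + 60.157 = 355.47 kips. φR_n = 0.75 × 355.47 = 266.6 kips.
Governing: min(730.6, 489.1, 266.6) = 266.6 kips → block shear.

266.6 kips (block shear governs)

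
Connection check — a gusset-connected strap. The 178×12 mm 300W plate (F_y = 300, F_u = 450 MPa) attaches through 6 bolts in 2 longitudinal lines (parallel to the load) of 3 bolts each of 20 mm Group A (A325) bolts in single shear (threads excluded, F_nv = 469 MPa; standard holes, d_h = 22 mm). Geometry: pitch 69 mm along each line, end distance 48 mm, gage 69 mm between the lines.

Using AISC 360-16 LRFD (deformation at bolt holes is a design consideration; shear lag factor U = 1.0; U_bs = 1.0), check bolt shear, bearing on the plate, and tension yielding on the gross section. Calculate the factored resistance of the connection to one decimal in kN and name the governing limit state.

576.7 kN (gross-section yield governs)

Bolt shear: A_b = π(20)²/4 = 314.16 mm². φR_n = 0.75 × 469 × 314.16 × 6 × 1 = 663.0 kN.
Bearing (12 mm plate, F_u = 450 MPa): end bolts L_c = 48 − 22/2 = 37, R_n = min(1.2×37×12×450, 2.4×20×12×450) = 239.76 kN/bolt; interior L_c = 69 − 22 = 47, R_n = 259.2 kN/bolt. φR_n = 0.75 × (2×239.76 + 4×259.2) = 1137.2 kN.
Tension yield (gross): A_g = 178×12 = 2136 mm². φR_n = 0.90 × 300 × 2136 = 576.7 kN.
Governing: min(663.0, 1137.2, 576.7) = 576.7 kN → gross-section yield.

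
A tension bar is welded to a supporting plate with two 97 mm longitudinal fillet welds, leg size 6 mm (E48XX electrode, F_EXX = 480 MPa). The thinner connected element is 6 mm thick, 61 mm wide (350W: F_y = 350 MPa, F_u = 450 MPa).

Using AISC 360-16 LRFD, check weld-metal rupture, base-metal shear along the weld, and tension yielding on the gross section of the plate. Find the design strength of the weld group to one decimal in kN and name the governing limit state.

115.3 kN (gross-section yield governs)

Weld metal: throat = 0.707×6 = 4.242 mm, L = 2×97 = 194 mm. φR_n = 0.75 × 0.6 × 480 × 4.242 × 194 = 177.8 kN.
Base metal shear (6 mm plate): yield φR_n = 1.0×0.6×350×6×194 = 244.4 kN; rupture φR_n = 0.75×0.6×450×6×194 = 235.7 kN; take 235.7 kN (rupture).
Tension yield (gross): A_g = 61×6 = 366 mm². φR_n = 0.90 × 350 × 366 = 115.3 kN.
Governing: min(177.8, 235.7, 115.3) = 115.3 kN → gross-section yield.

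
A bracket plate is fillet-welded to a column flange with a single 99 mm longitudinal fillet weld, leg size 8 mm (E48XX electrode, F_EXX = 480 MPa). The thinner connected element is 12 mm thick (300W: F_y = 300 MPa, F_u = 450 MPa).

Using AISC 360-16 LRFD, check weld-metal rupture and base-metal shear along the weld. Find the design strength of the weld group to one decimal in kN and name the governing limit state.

120.9 kN (weld metal governs)

Weld metal: throat = 0.707×8 = 5.656 mm, L = 99 mm. φR_n = 0.75 × 0.6 × 480 × 5.656 × 99 = 120.9 kN.
Base metal shear (12 mm plate): yield φR_n = 1.0×0.6×300×12×99 = 213.8 kN; rupture φR_n = 0.75×0.6×450×12×99 = 240.6 kN; take 213.8 kN (yield).
Governing: min(120.9, 213.8) = 120.9 kN → weld metal.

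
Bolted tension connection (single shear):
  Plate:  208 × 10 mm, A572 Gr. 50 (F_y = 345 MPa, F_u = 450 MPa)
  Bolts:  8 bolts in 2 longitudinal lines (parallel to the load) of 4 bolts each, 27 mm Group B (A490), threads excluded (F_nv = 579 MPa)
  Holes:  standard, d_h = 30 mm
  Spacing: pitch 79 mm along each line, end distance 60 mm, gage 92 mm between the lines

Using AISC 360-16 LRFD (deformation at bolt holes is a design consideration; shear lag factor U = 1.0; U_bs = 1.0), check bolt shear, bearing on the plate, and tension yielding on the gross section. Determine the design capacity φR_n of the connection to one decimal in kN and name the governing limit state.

Bolt shear: A_b = π(27)²/4 = 572.56 mm². φR_n = 0.75 × 579 × 572.56 × 8 × 1 = 1989.1 kN.
Bearing (10 mm plate, F_u = 450 MPa): end bolts L_c = 60 − 30/2 = 45, R_n = min(1.2×45×10×450, 2.4×27×10×450) = 243 kN/bolt; interior L_c = 79 − 30 = 49, R_n = 264.6 kN/bolt. φR_n = 0.75 × (2×243 + 6×264.6) = 1555.2 kN.
Tension yield (gross): A_g = 208×10 = 2080 mm². φR_n = 0.90 × 345 × 2080 = 645.8 kN.
Governing: min(1989.1, 1555.2, 645.8) = 645.8 kN → gross-section yield.

645.8 kN (gross-section yield governs)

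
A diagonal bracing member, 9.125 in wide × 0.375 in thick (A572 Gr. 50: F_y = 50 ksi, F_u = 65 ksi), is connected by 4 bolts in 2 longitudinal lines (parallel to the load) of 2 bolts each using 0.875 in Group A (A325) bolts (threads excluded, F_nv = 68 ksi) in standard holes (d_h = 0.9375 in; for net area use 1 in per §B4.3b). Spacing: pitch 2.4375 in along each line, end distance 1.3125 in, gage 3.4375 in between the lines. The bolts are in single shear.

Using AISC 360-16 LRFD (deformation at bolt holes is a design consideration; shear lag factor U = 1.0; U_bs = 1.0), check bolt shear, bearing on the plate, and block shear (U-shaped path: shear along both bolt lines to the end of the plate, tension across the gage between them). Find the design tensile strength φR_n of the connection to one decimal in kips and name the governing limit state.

Bolt shear: A_b = π(0.875)²/4 = 0.60132 in². φR_n = 0.75 × 68 × 0.60132 × 4 × 1 = 122.7 kips.
Bearing (0.375 in plate, F_u = 65 ksi): end bolts L_c = 1.3125 − 0.9375/2 = 0.84375, R_n = min(1.2×0.84375×0.375×65, 2.4×0.875×0.375×65) = 24.68 kips/bolt; interior L_c = 2.4375 − 0.9375 = 1.5, R_n = 43.875 kips/bolt. φR_n = 0.75 × (2×24.68 + 2×43.875) = 102.8 kips.
Block shear: shear path 2×[1.3125+1×2.4375] = 2×3.75 in, A_gv = 2.8125, A_nv = 2×(3.75 − 1.5×1)×0.375 = 1.6875 in²; tension across gage: (3.4375 − 1×1)×0.375 = 0.91406 in². R_n = min(0.6×65×1.6875, 0.6×50×2.8125) + 1.0×65×0.91406 = min(65.813, 84.375) + 59.414 = 125.23 kips. φR_n = 0.75 × 125.23 = 93.9 kips.
Governing: min(122.7, 102.8, 93.9) = 93.9 kips → block shear.

93.9 kips (block shear governs)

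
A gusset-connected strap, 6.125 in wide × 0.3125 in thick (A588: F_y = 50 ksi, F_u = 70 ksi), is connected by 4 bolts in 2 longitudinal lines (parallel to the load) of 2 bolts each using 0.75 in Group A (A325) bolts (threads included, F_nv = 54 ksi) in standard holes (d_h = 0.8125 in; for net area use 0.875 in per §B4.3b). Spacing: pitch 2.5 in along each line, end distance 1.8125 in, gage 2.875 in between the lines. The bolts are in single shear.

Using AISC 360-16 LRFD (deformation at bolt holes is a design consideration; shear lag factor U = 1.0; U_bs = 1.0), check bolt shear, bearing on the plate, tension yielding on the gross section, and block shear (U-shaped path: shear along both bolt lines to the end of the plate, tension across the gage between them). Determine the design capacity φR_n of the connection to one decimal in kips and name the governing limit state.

71.6 kips (bolt shear governs)

Bolt shear: A_b = π(0.75)²/4 = 0.44179 in². φR_n = 0.75 × 54 × 0.44179 × 4 × 1 = 71.6 kips.
Bearing (0.3125 in plate, F_u = 70 ksi): end bolts L_c = 1.8125 − 0.8125/2 = 1.40625, R_n = min(1.2×1.40625×0.3125×70, 2.4×0.75×0.3125×70) = 36.914 kips/bolt; interior L_c = 2.5 − 0.8125 = 1.6875, R_n = 39.375 kips/bolt. φR_n = 0.75 × (2×36.914 + 2×39.375) = 114.4 kips.
Tension yield (gross): A_g = 6.125×0.3125 = 1.9141 in². φR_n = 0.90 × 50 × 1.9141 = 86.1 kips.
Block shear: shear path 2×[1.8125+1×2.5] = 2×4.3125 in, A_gv = 2.6953, A_nv = 2×(4.3125 − 1.5×0.875)×0.3125 = 1.875 in²; tension across gage: (2.875 − 1×0.875)×0.3125 = 0.625 in². R_n = min(0.6×70×1.875, 0.6×50×2.6953) + 1.0×70×0.625 = min(78.75, 80.859) + 43.75 = 122.5 kips. φR_n = 0.75 × 122.5 = 91.9 kips.
Governing: min(71.6, 114.4, 86.1, 91.9) = 71.6 kips → bolt shear.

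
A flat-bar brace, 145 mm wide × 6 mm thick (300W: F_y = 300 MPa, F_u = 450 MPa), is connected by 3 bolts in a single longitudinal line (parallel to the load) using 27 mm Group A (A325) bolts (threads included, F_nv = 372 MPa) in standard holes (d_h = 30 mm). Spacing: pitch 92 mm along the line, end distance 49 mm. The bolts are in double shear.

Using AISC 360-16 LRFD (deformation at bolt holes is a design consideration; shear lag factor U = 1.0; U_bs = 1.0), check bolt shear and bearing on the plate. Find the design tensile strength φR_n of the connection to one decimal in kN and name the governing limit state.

345.1 kN (bearing governs)

Bolt shear: A_b = π(27)²/4 = 572.56 mm². φR_n = 0.75 × 372 × 572.56 × 3 × 2 = 958.5 kN.
Bearing (6 mm plate, F_u = 450 MPa): end bolts L_c = 49 − 30/2 = 34, R_n = min(1.2×34×6×450, 2.4×27×6×450) = 110.16 kN/bolt; interior L_c = 92 − 30 = 62, R_n = 174.96 kN/bolt. φR_n = 0.75 × (1×110.16 + 2×174.96) = 345.1 kN.
Governing: min(958.5, 345.1) = 345.1 kN → bearing.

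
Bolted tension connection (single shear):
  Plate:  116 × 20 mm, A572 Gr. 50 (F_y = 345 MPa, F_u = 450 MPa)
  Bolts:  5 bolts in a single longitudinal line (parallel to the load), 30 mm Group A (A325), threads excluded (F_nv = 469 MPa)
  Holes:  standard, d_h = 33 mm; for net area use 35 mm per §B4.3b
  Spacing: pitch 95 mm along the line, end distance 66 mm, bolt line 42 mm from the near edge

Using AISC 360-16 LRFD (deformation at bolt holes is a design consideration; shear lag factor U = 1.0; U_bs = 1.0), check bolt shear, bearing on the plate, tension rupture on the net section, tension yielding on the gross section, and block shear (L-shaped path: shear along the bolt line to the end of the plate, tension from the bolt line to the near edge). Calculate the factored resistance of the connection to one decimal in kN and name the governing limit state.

546.8 kN (net-section rupture governs)

Bolt shear: A_b = π(30)²/4 = 706.86 mm². φR_n = 0.75 × 469 × 706.86 × 5 × 1 = 1243.2 kN.
Bearing (20 mm plate, F_u = 450 MPa): end bolts L_c = 66 − 33/2 = 49.5, R_n = min(1.2×49.5×20×450, 2.4×30×20×450) = 534.6 kN/bolt; interior L_c = 95 − 33 = 62, R_n = 648 kN/bolt. φR_n = 0.75 × (1×534.6 + 4×648) = 2345.0 kN.
Tension rupture (net): A_n = (116 − 1×35)×20 = 1620 mm² (U = 1.0, A_e = A_n). φR_n = 0.75 × 450 × 1620 = 546.8 kN.
Tension yield (gross): A_g = 116×20 = 2320 mm². φR_n = 0.90 × 345 × 2320 = 720.4 kN.
Block shear: shear path 1×[66+4×95] = 1×446 mm, A_gv = 8920, A_nv = 1×(446 − 4.5×35)×20 = 5770 mm²; tension to near edge: (42 − 0.5×35)×20 = 490 mm². R_n = min(0.6×450×5770, 0.6×345×8920) + 1.0×450×490 = min(1557.9, 1846.4) + 220.5 = 1778.4 kN. φR_n = 0.75 × 1778.4 = 1333.8 kN.
Governing: min(1243.2, 2345.0, 546.8, 720.4, 1333.8) = 546.8 kN → net-section rupture.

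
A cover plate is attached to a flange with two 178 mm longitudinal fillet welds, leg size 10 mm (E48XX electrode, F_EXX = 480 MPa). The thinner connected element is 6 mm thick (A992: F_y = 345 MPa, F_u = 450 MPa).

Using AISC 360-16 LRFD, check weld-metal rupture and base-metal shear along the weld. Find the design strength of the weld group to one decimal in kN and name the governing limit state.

432.5 kN (base-metal shear governs)

Weld metal: throat = 0.707×10 = 7.07 mm, L = 2×178 = 356 mm. φR_n = 0.75 × 0.6 × 480 × 7.07 × 356 = 543.7 kN.
Base metal shear (6 mm plate): yield φR_n = 1.0×0.6×345×6×356 = 442.2 kN; rupture φR_n = 0.75×0.6×450×6×356 = 432.5 kN; take 432.5 kN (rupture).
Governing: min(543.7, 432.5) = 432.5 kN → base-metal shear.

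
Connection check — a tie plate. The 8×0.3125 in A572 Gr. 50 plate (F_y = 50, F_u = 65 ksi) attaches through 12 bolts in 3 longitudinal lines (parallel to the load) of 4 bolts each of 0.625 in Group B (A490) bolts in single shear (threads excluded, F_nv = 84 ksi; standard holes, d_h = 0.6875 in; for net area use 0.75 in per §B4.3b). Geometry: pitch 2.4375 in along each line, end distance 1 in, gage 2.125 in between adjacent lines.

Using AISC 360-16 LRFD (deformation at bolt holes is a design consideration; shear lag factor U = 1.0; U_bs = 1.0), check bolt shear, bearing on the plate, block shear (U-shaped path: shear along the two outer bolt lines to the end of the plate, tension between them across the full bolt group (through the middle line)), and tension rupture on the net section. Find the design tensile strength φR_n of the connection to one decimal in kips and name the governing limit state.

87.6 kips (net-section rupture governs)

Bolt shear: A_b = π(0.625)²/4 = 0.3068 in². φR_n = 0.75 × 84 × 0.3068 × 12 × 1 = 231.9 kips.
Bearing (0.3125 in plate, F_u = 65 ksi): end bolts L_c = 1 − 0.6875/2 = 0.65625, R_n = min(1.2×0.65625×0.3125×65, 2.4×0.625×0.3125×65) = 15.996 kips/bolt; interior L_c = 2.4375 − 0.6875 = 1.75, R_n = 30.469 kips/bolt. φR_n = 0.75 × (3×15.996 + 9×30.469) = 241.7 kips.
Block shear: shear path 2×[1+3×2.4375] = 2×8.3125 in, A_gv = 5.1953, A_nv = 2×(8.3125 − 3.5×0.75)×0.3125 = 3.5547 in²; tension across gage: (4.25 − 2×0.75)×0.3125 = 0.85938 in². R_n = min(0.6×65×3.5547, 0.6×50×5.1953) + 1.0×65×0.85938 = min(138.63, 155.86) + 55.86 = 194.49 kips. φR_n = 0.75 × 194.49 = 145.9 kips.
Tension rupture (net): A_n = (8 − 3×0.75)×0.3125 = 1.7969 in² (U = 1.0, A_e = A_n). φR_n = 0.75 × 65 × 1.7969 = 87.6 kips.
Governing: min(231.9, 241.7, 145.9, 87.6) = 87.6 kips → net-section rupture.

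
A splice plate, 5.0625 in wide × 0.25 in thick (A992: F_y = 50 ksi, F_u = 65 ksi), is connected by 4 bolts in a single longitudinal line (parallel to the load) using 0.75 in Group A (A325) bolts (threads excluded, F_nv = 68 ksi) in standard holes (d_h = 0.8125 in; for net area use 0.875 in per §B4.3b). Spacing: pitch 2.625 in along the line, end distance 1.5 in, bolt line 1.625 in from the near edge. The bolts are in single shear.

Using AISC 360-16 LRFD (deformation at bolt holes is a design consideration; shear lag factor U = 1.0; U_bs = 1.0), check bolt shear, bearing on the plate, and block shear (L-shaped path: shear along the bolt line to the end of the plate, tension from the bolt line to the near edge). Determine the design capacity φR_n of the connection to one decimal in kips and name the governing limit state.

Bolt shear: A_b = π(0.75)²/4 = 0.44179 in². φR_n = 0.75 × 68 × 0.44179 × 4 × 1 = 90.1 kips.
Bearing (0.25 in plate, F_u = 65 ksi): end bolts L_c = 1.5 − 0.8125/2 = 1.09375, R_n = min(1.2×1.09375×0.25×65, 2.4×0.75×0.25×65) = 21.328 kips/bolt; interior L_c = 2.625 − 0.8125 = 1.8125, R_n = 29.25 kips/bolt. φR_n = 0.75 × (1×21.328 + 3×29.25) = 81.8 kips.
Block shear: shear path 1×[1.5+3×2.625] = 1×9.375 in, A_gv = 2.3438, A_nv = 1×(9.375 − 3.5×0.875)×0.25 = 1.5781 in²; tension to near edge: (1.625 − 0.5×0.875)×0.25 = 0.29688 in². R_n = min(0.6×65×1.5781, 0.6×50×2.3438) + 1.0×65×0.29688 = min(61.546, 70.314) + 19.297 = 80.843 kips. φR_n = 0.75 × 80.843 = 60.6 kips.
Governing: min(90.1, 81.8, 60.6) = 60.6 kips → block shear.

60.6 kips (block shear governs)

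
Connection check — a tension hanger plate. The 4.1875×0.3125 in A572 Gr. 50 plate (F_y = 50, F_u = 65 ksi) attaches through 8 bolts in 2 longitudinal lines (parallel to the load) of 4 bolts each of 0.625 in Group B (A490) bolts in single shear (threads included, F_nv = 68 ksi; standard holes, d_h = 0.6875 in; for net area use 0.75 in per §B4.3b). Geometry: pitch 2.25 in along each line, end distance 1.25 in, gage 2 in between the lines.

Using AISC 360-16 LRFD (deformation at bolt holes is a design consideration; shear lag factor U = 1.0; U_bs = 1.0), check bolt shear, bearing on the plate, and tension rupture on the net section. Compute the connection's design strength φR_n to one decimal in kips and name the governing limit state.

Bolt shear: A_b = π(0.625)²/4 = 0.3068 in². φR_n = 0.75 × 68 × 0.3068 × 8 × 1 = 125.2 kips.
Bearing (0.3125 in plate, F_u = 65 ksi): end bolts L_c = 1.25 − 0.6875/2 = 0.90625, R_n = min(1.2×0.90625×0.3125×65, 2.4×0.625×0.3125×65) = 22.09 kips/bolt; interior L_c = 2.25 − 0.6875 = 1.5625, R_n = 30.469 kips/bolt. φR_n = 0.75 × (2×22.09 + 6×30.469) = 170.2 kips.
Tension rupture (net): A_n = (4.1875 − 2×0.75)×0.3125 = 0.83984 in² (U = 1.0, A_e = A_n). φR_n = 0.75 × 65 × 0.83984 = 40.9 kips.
Governing: min(125.2, 170.2, 40.9) = 40.9 kips → net-section rupture.

40.9 kips (net-section rupture governs)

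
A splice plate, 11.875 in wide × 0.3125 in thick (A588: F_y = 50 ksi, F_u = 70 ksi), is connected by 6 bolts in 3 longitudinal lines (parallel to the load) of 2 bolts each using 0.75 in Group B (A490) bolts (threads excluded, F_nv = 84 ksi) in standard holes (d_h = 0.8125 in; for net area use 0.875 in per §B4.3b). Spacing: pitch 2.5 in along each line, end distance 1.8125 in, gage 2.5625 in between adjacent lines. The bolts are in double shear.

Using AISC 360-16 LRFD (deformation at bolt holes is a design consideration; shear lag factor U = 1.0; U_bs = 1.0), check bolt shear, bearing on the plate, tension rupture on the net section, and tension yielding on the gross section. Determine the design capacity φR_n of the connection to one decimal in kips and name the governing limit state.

151.8 kips (net-section rupture governs)

Bolt shear: A_b = π(0.75)²/4 = 0.44179 in². φR_n = 0.75 × 84 × 0.44179 × 6 × 2 = 334.0 kips.
Bearing (0.3125 in plate, F_u = 70 ksi): end bolts L_c = 1.8125 − 0.8125/2 = 1.40625, R_n = min(1.2×1.40625×0.3125×70, 2.4×0.75×0.3125×70) = 36.914 kips/bolt; interior L_c = 2.5 − 0.8125 = 1.6875, R_n = 39.375 kips/bolt. φR_n = 0.75 × (3×36.914 + 3×39.375) = 171.7 kips.
Tension rupture (net): A_n = (11.875 − 3×0.875)×0.3125 = 2.8906 in² (U = 1.0, A_e = A_n). φR_n = 0.75 × 70 × 2.8906 = 151.8 kips.
Tension yield (gross): A_g = 11.875×0.3125 = 3.7109 in². φR_n = 0.90 × 50 × 3.7109 = 167.0 kips.
Governing: min(334.0, 171.7, 151.8, 167.0) = 151.8 kips → net-section rupture.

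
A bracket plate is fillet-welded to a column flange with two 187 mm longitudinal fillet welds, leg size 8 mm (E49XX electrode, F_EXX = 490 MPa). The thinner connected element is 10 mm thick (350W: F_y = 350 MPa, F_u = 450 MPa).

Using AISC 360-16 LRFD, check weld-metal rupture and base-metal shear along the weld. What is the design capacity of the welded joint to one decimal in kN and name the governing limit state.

466.4 kN (weld metal governs)

Weld metal: throat = 0.707×8 = 5.656 mm, L = 2×187 = 374 mm. φR_n = 0.75 × 0.6 × 490 × 5.656 × 374 = 466.4 kN.
Base metal shear (10 mm plate): yield φR_n = 1.0×0.6×350×10×374 = 785.4 kN; rupture φR_n = 0.75×0.6×450×10×374 = 757.4 kN; take 757.4 kN (rupture).
Governing: min(466.4, 757.4) = 466.4 kN → weld metal.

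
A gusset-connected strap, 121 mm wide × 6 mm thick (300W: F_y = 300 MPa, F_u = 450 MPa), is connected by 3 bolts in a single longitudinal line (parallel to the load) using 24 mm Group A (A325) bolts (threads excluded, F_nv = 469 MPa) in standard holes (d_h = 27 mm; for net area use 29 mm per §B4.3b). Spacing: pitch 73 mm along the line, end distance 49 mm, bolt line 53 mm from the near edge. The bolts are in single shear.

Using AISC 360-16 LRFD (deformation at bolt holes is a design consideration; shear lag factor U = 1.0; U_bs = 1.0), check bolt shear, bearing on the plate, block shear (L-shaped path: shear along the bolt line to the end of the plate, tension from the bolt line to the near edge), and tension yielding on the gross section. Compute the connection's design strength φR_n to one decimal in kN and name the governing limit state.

Bolt shear: A_b = π(24)²/4 = 452.39 mm². φR_n = 0.75 × 469 × 452.39 × 3 × 1 = 477.4 kN.
Bearing (6 mm plate, F_u = 450 MPa): end bolts L_c = 49 − 27/2 = 35.5, R_n = min(1.2×35.5×6×450, 2.4×24×6×450) = 115.02 kN/bolt; interior L_c = 73 − 27 = 46, R_n = 149.04 kN/bolt. φR_n = 0.75 × (1×115.02 + 2×149.04) = 309.8 kN.
Block shear: shear path 1×[49+2×73] = 1×195 mm, A_gv = 1170, A_nv = 1×(195 − 2.5×29)×6 = 735 mm²; tension to near edge: (53 − 0.5×29)×6 = 231 mm². R_n = min(0.6×450×735, 0.6×300×1170) + 1.0×450×231 = min(198.45, 210.6) + 103.95 = 302.4 kN. φR_n = 0.75 × 302.4 = 226.8 kN.
Tension yield (gross): A_g = 121×6 = 726 mm². φR_n = 0.90 × 300 × 726 = 196.0 kN.
Governing: min(477.4, 309.8, 226.8, 196.0) = 196.0 kN → gross-section yield.

196.0 kN (gross-section yield governs)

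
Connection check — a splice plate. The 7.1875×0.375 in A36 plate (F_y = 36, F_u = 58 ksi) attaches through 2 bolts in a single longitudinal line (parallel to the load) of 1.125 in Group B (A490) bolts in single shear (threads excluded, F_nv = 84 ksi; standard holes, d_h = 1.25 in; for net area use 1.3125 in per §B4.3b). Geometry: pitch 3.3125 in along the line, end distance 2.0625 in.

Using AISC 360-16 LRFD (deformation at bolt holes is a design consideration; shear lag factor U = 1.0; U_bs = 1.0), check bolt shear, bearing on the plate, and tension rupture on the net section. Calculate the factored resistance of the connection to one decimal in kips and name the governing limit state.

68.5 kips (bearing governs)

Bolt shear: A_b = π(1.125)²/4 = 0.99402 in². φR_n = 0.75 × 84 × 0.99402 × 2 × 1 = 125.2 kips.
Bearing (0.375 in plate, F_u = 58 ksi): end bolts L_c = 2.0625 − 1.25/2 = 1.4375, R_n = min(1.2×1.4375×0.375×58, 2.4×1.125×0.375×58) = 37.519 kips/bolt; interior L_c = 3.3125 − 1.25 = 2.0625, R_n = 53.831 kips/bolt. φR_n = 0.75 × (1×37.519 + 1×53.831) = 68.5 kips.
Tension rupture (net): A_n = (7.1875 − 1×1.3125)×0.375 = 2.2031 in² (U = 1.0, A_e = A_n). φR_n = 0.75 × 58 × 2.2031 = 95.8 kips.
Governing: min(125.2, 68.5, 95.8) = 68.5 kips → bearing.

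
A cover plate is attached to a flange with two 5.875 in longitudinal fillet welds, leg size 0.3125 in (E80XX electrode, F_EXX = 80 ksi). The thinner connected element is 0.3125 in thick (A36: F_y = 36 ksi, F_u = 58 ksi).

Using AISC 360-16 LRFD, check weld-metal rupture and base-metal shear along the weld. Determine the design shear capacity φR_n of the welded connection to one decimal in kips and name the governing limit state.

Weld metal: throat = 0.707×0.3125 = 0.22094 in, L = 2×5.875 = 11.75 in. φR_n = 0.75 × 0.6 × 80 × 0.22094 × 11.75 = 93.5 kips.
Base metal shear (0.3125 in plate): yield φR_n = 1.0×0.6×36×0.3125×11.75 = 79.3 kips; rupture φR_n = 0.75×0.6×58×0.3125×11.75 = 95.8 kips; take 79.3 kips (yield).
Governing: min(93.5, 79.3) = 79.3 kips → base-metal shear.

79.3 kips (base-metal shear governs)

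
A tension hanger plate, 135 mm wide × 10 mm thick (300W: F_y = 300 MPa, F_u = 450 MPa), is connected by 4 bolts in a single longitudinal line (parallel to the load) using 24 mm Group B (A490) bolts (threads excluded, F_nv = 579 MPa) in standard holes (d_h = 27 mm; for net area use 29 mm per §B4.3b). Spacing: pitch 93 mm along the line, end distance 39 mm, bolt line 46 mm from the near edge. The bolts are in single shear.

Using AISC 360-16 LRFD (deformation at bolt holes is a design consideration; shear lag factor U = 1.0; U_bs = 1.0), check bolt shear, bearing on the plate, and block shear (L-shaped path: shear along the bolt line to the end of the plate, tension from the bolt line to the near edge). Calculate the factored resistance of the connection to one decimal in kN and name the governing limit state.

Bolt shear: A_b = π(24)²/4 = 452.39 mm². φR_n = 0.75 × 579 × 452.39 × 4 × 1 = 785.8 kN.
Bearing (10 mm plate, F_u = 450 MPa): end bolts L_c = 39 − 27/2 = 25.5, R_n = min(1.2×25.5×10×450, 2.4×24×10×450) = 137.7 kN/bolt; interior L_c = 93 − 27 = 66, R_n = 259.2 kN/bolt. φR_n = 0.75 × (1×137.7 + 3×259.2) = 686.5 kN.
Block shear: shear path 1×[39+3×93] = 1×318 mm, A_gv = 3180, A_nv = 1×(318 − 3.5×29)×10 = 2165 mm²; tension to near edge: (46 − 0.5×29)×10 = 315 mm². R_n = min(0.6×450×2165, 0.6×300×3180) + 1.0×450×315 = min(584.55, 572.4) + 141.75 = 714.15 kN. φR_n = 0.75 × 714.15 = 535.6 kN.
Governing: min(785.8, 686.5, 535.6) = 535.6 kN → block shear.

535.6 kN (block shear governs)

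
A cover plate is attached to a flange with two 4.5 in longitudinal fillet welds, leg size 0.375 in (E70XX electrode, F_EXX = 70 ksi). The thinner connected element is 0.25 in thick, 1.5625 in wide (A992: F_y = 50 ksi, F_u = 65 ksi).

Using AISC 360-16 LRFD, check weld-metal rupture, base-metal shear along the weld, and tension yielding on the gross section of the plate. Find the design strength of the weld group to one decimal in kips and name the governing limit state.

17.6 kips (gross-section yield governs)

Weld metal: throat = 0.707×0.375 = 0.26513 in, L = 2×4.5 = 9 in. φR_n = 0.75 × 0.6 × 70 × 0.26513 × 9 = 75.2 kips.
Base metal shear (0.25 in plate): yield φR_n = 1.0×0.6×50×0.25×9 = 67.5 kips; rupture φR_n = 0.75×0.6×65×0.25×9 = 65.8 kips; take 65.8 kips (rupture).
Tension yield (gross): A_g = 1.5625×0.25 = 0.39063 in². φR_n = 0.90 × 50 × 0.39063 = 17.6 kips.
Governing: min(75.2, 65.8, 17.6) = 17.6 kips → gross-section yield.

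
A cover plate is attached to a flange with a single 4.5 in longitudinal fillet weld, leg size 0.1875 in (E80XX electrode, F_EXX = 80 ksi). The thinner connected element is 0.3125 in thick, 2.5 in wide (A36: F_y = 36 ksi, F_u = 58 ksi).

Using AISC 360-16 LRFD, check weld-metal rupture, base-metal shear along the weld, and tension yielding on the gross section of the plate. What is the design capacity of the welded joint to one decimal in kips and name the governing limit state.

Weld metal: throat = 0.707×0.1875 = 0.13256 in, L = 4.5 in. φR_n = 0.75 × 0.6 × 80 × 0.13256 × 4.5 = 21.5 kips.
Base metal shear (0.3125 in plate): yield φR_n = 1.0×0.6×36×0.3125×4.5 = 30.4 kips; rupture φR_n = 0.75×0.6×58×0.3125×4.5 = 36.7 kips; take 30.4 kips (yield).
Tension yield (gross): A_g = 2.5×0.3125 = 0.78125 in². φR_n = 0.90 × 36 × 0.78125 = 25.3 kips.
Governing: min(21.5, 30.4, 25.3) = 21.5 kips → weld metal.

21.5 kips (weld metal governs)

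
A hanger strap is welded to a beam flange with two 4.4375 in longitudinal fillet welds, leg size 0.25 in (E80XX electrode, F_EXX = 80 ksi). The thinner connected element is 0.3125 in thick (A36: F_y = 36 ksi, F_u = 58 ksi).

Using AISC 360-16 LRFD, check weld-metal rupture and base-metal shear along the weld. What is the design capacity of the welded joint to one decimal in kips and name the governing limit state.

Weld metal: throat = 0.707×0.25 = 0.17675 in, L = 2×4.4375 = 8.875 in. φR_n = 0.75 × 0.6 × 80 × 0.17675 × 8.875 = 56.5 kips.
Base metal shear (0.3125 in plate): yield φR_n = 1.0×0.6×36×0.3125×8.875 = 59.9 kips; rupture φR_n = 0.75×0.6×58×0.3125×8.875 = 72.4 kips; take 59.9 kips (yield).
Governing: min(56.5, 59.9) = 56.5 kips → weld metal.

56.5 kips (weld metal governs)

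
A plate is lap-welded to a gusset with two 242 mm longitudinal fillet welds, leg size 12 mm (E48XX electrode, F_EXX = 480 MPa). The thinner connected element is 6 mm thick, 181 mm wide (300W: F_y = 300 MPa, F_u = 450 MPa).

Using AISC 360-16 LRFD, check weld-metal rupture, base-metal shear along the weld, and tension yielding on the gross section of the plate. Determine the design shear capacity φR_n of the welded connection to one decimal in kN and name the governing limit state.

293.2 kN (gross-section yield governs)

Weld metal: throat = 0.707×12 = 8.484 mm, L = 2×242 = 484 mm. φR_n = 0.75 × 0.6 × 480 × 8.484 × 484 = 887.0 kN.
Base metal shear (6 mm plate): yield φR_n = 1.0×0.6×300×6×484 = 522.7 kN; rupture φR_n = 0.75×0.6×450×6×484 = 588.1 kN; take 522.7 kN (yield).
Tension yield (gross): A_g = 181×6 = 1086 mm². φR_n = 0.90 × 300 × 1086 = 293.2 kN.
Governing: min(887.0, 522.7, 293.2) = 293.2 kN → gross-section yield.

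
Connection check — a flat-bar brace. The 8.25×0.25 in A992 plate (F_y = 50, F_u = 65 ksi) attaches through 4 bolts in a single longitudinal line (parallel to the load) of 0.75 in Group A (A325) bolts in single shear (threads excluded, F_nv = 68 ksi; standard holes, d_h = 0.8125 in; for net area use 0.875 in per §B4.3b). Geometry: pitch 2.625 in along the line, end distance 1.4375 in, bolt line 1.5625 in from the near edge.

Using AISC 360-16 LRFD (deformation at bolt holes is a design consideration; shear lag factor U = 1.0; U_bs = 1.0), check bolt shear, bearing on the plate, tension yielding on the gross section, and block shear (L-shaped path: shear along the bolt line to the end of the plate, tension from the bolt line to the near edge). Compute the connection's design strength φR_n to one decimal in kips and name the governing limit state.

Bolt shear: A_b = π(0.75)²/4 = 0.44179 in². φR_n = 0.75 × 68 × 0.44179 × 4 × 1 = 90.1 kips.
Bearing (0.25 in plate, F_u = 65 ksi): end bolts L_c = 1.4375 − 0.8125/2 = 1.03125, R_n = min(1.2×1.03125×0.25×65, 2.4×0.75×0.25×65) = 20.109 kips/bolt; interior L_c = 2.625 − 0.8125 = 1.8125, R_n = 29.25 kips/bolt. φR_n = 0.75 × (1×20.109 + 3×29.25) = 80.9 kips.
Tension yield (gross): A_g = 8.25×0.25 = 2.0625 in². φR_n = 0.90 × 50 × 2.0625 = 92.8 kips.
Block shear: shear path 1×[1.4375+3×2.625] = 1×9.3125 in, A_gv = 2.3281, A_nv = 1×(9.3125 − 3.5×0.875)×0.25 = 1.5625 in²; tension to near edge: (1.5625 − 0.5×0.875)×0.25 = 0.28125 in². R_n = min(0.6×65×1.5625, 0.6×50×2.3281) + 1.0×65×0.28125 = min(60.938, 69.843) + 18.281 = 79.219 kips. φR_n = 0.75 × 79.219 = 59.4 kips.
Governing: min(90.1, 80.9, 92.8, 59.4) = 59.4 kips → block shear.

59.4 kips (block shear governs)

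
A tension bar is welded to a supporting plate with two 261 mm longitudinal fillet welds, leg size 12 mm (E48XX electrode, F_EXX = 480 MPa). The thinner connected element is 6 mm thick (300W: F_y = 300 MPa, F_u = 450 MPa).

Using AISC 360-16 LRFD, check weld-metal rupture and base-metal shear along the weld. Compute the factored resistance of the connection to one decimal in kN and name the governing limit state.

Weld metal: throat = 0.707×12 = 8.484 mm, L = 2×261 = 522 mm. φR_n = 0.75 × 0.6 × 480 × 8.484 × 522 = 956.6 kN.
Base metal shear (6 mm plate): yield φR_n = 1.0×0.6×300×6×522 = 563.8 kN; rupture φR_n = 0.75×0.6×450×6×522 = 634.2 kN; take 563.8 kN (yield).
Governing: min(956.6, 563.8) = 563.8 kN → base-metal shear.

563.8 kN (base-metal shear governs)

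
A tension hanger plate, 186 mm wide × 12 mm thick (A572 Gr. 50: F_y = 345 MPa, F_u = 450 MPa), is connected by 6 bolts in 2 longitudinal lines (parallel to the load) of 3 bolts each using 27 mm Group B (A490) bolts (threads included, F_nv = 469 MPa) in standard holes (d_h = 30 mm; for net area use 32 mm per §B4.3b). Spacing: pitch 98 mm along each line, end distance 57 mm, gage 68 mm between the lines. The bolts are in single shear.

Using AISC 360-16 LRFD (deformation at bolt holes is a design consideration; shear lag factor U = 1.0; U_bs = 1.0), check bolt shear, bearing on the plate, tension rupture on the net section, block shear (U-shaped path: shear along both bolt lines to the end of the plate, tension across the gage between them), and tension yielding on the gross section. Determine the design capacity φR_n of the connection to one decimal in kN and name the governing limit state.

494.1 kN (net-section rupture governs)

Bolt shear: A_b = π(27)²/4 = 572.56 mm². φR_n = 0.75 × 469 × 572.56 × 6 × 1 = 1208.4 kN.
Bearing (12 mm plate, F_u = 450 MPa): end bolts L_c = 57 − 30/2 = 42, R_n = min(1.2×42×12×450, 2.4×27×12×450) = 272.16 kN/bolt; interior L_c = 98 − 30 = 68, R_n = 349.92 kN/bolt. φR_n = 0.75 × (2×272.16 + 4×349.92) = 1458.0 kN.
Tension rupture (net): A_n = (186 − 2×32)×12 = 1464 mm² (U = 1.0, A_e = A_n). φR_n = 0.75 × 450 × 1464 = 494.1 kN.
Block shear: shear path 2×[57+2×98] = 2×253 mm, A_gv = 6072, A_nv = 2×(253 − 2.5×32)×12 = 4152 mm²; tension across gage: (68 − 1×32)×12 = 432 mm². R_n = min(0.6×450×4152, 0.6×345×6072) + 1.0×450×432 = min(1121, 1256.9) + 194.4 = 1315.4 kN. φR_n = 0.75 × 1315.4 = 986.6 kN.
Tension yield (gross): A_g = 186×12 = 2232 mm². φR_n = 0.90 × 345 × 2232 = 693.0 kN.
Governing: min(1208.4, 1458.0, 494.1, 986.6, 693.0) = 494.1 kN → net-section rupture.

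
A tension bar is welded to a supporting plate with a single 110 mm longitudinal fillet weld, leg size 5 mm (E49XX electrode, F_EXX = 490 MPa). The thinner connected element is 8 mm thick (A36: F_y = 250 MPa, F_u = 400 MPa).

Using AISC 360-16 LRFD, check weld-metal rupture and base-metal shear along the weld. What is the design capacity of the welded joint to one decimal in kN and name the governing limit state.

Weld metal: throat = 0.707×5 = 3.535 mm, L = 110 mm. φR_n = 0.75 × 0.6 × 490 × 3.535 × 110 = 85.7 kN.
Base metal shear (8 mm plate): yield φR_n = 1.0×0.6×250×8×110 = 132.0 kN; rupture φR_n = 0.75×0.6×400×8×110 = 158.4 kN; take 132.0 kN (yield).
Governing: min(85.7, 132.0) = 85.7 kN → weld metal.

85.7 kN (weld metal governs)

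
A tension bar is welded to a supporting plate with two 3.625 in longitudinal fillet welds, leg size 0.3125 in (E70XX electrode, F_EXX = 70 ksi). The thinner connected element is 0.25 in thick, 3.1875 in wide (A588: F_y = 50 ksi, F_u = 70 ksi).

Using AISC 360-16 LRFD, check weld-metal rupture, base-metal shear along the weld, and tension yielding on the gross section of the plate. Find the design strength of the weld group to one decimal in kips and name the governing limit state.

35.9 kips (gross-section yield governs)

Weld metal: throat = 0.707×0.3125 = 0.22094 in, L = 2×3.625 = 7.25 in. φR_n = 0.75 × 0.6 × 70 × 0.22094 × 7.25 = 50.5 kips.
Base metal shear (0.25 in plate): yield φR_n = 1.0×0.6×50×0.25×7.25 = 54.4 kips; rupture φR_n = 0.75×0.6×70×0.25×7.25 = 57.1 kips; take 54.4 kips (yield).
Tension yield (gross): A_g = 3.1875×0.25 = 0.79688 in². φR_n = 0.90 × 50 × 0.79688 = 35.9 kips.
Governing: min(50.5, 54.4, 35.9) = 35.9 kips → gross-section yield.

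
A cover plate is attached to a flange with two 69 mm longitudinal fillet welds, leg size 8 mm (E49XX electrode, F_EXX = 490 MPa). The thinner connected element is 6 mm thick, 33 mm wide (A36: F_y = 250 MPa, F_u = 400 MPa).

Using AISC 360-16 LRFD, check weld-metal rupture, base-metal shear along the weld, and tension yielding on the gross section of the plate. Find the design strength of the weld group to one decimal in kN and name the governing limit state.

44.6 kN (gross-section yield governs)

Weld metal: throat = 0.707×8 = 5.656 mm, L = 2×69 = 138 mm. φR_n = 0.75 × 0.6 × 490 × 5.656 × 138 = 172.1 kN.
Base metal shear (6 mm plate): yield φR_n = 1.0×0.6×250×6×138 = 124.2 kN; rupture φR_n = 0.75×0.6×400×6×138 = 149.0 kN; take 124.2 kN (yield).
Tension yield (gross): A_g = 33×6 = 198 mm². φR_n = 0.90 × 250 × 198 = 44.6 kN.
Governing: min(172.1, 124.2, 44.6) = 44.6 kN → gross-section yield.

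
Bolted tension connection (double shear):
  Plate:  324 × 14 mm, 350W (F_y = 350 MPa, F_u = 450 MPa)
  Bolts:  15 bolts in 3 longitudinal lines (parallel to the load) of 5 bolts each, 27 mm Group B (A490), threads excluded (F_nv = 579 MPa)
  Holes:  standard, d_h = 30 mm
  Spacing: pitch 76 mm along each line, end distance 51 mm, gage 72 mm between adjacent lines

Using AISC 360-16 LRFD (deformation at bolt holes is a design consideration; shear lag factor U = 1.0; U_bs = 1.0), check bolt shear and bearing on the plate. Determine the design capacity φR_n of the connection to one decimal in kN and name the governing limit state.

Bolt shear: A_b = π(27)²/4 = 572.56 mm². φR_n = 0.75 × 579 × 572.56 × 15 × 2 = 7459.0 kN.
Bearing (14 mm plate, F_u = 450 MPa): end bolts L_c = 51 − 30/2 = 36, R_n = min(1.2×36×14×450, 2.4×27×14×450) = 272.16 kN/bolt; interior L_c = 76 − 30 = 46, R_n = 347.76 kN/bolt. φR_n = 0.75 × (3×272.16 + 12×347.76) = 3742.2 kN.
Governing: min(7459.0, 3742.2) = 3742.2 kN → bearing.

3742.2 kN (bearing governs)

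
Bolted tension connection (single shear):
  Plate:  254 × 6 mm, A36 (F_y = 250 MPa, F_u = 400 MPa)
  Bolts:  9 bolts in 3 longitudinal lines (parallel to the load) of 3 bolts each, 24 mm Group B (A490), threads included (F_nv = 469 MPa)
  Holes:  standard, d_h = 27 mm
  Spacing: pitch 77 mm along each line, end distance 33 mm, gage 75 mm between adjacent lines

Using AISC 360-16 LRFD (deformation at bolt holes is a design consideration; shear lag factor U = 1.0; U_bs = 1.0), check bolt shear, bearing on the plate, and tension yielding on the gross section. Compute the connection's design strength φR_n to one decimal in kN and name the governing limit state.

Bolt shear: A_b = π(24)²/4 = 452.39 mm². φR_n = 0.75 × 469 × 452.39 × 9 × 1 = 1432.2 kN.
Bearing (6 mm plate, F_u = 400 MPa): end bolts L_c = 33 − 27/2 = 19.5, R_n = min(1.2×19.5×6×400, 2.4×24×6×400) = 56.16 kN/bolt; interior L_c = 77 − 27 = 50, R_n = 138.24 kN/bolt. φR_n = 0.75 × (3×56.16 + 6×138.24) = 748.4 kN.
Tension yield (gross): A_g = 254×6 = 1524 mm². φR_n = 0.90 × 250 × 1524 = 342.9 kN.
Governing: min(1432.2, 748.4, 342.9) = 342.9 kN → gross-section yield.

342.9 kN (gross-section yield governs)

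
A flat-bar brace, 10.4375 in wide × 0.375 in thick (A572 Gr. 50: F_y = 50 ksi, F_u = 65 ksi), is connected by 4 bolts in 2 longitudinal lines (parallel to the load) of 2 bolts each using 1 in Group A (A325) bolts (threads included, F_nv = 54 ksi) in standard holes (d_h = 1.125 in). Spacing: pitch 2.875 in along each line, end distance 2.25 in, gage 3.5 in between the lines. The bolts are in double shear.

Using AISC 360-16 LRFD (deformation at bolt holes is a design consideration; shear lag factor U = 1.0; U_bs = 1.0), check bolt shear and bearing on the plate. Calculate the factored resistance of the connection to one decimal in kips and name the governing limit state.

150.8 kips (bearing governs)

Bolt shear: A_b = π(1)²/4 = 0.7854 in². φR_n = 0.75 × 54 × 0.7854 × 4 × 2 = 254.5 kips.
Bearing (0.375 in plate, F_u = 65 ksi): end bolts L_c = 2.25 − 1.125/2 = 1.6875, R_n = min(1.2×1.6875×0.375×65, 2.4×1×0.375×65) = 49.359 kips/bolt; interior L_c = 2.875 − 1.125 = 1.75, R_n = 51.188 kips/bolt. φR_n = 0.75 × (2×49.359 + 2×51.188) = 150.8 kips.
Governing: min(254.5, 150.8) = 150.8 kips → bearing.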